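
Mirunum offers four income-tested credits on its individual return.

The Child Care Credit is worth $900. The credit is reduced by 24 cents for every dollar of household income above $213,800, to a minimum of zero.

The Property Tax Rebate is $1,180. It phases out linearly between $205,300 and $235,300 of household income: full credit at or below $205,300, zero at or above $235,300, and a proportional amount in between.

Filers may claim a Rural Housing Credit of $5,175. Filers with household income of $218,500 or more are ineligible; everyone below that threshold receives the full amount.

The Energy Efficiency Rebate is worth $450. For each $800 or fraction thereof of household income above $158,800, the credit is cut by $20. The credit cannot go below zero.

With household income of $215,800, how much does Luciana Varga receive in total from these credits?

Child Care Credit: 24% of the $2,000 excess over $213,800 is $480; credit = $900 − $480 = $420.
Property Tax Rebate: $215,800 is $10,500 into a $30,000 phase-out range, leaving 19,500/30,000 of the credit: $1,180 × 19,500/30,000 = $767.
Rural Housing Credit: $215,800 is below the $218,500 cutoff, so the full $5,175 applies.
Energy Efficiency Rebate: income exceeds $158,800 by $57,000 → 72 increments × $20 = $1,440 ≥ base, so the credit is $0.
Total: $420 + $767 + $5,175 + $0 = $6,362.

$6,362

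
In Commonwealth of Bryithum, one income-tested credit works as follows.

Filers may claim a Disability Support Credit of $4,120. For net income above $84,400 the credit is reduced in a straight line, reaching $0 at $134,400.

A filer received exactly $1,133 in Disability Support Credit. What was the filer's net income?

$1,133 is 1,133/4,120 of the full $4,120, so 2,987/4,120 of the $50,000 range has been used: income = $84,400 + $50,000 × 2,987/4,120 = $120,650.

$120,650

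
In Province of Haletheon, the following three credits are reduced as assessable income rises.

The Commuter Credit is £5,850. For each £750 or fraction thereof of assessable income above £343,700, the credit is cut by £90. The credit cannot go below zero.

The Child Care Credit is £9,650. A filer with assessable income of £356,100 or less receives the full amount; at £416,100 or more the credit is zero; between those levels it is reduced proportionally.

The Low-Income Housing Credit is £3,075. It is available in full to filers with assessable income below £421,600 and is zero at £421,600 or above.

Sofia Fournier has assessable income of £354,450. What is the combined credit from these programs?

Commuter Credit: income exceeds £343,700 by £10,750, which is 15 full-or-partial £750 increments; reduction = 15 × £90 = £1,350, leaving £4,500.
Child Care Credit: £354,450 is at or below the £356,100 threshold, so the full £9,650 applies.
Low-Income Housing Credit: £354,450 is below the £421,600 cutoff, so the full £3,075 applies.
Total: £4,500 + £9,650 + £3,075 = £17,225.

£17,225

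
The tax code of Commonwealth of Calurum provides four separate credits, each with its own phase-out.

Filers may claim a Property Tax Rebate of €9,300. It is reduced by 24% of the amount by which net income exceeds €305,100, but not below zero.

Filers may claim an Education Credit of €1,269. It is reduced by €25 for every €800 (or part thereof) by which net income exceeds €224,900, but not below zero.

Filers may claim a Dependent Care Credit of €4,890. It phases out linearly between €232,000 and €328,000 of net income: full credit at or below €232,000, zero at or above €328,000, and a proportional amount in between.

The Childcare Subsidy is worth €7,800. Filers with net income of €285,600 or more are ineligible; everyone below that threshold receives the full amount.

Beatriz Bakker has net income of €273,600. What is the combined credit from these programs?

€19,871

Property Tax Rebate: €273,600 is at or below the €305,100 threshold, so the full €9,300 applies.
Education Credit: income exceeds €224,900 by €48,700 → 61 increments × €25 = €1,525 ≥ base, so the credit is €0.
Dependent Care Credit: €273,600 is €41,600 into a €96,000 phase-out range, leaving 54,400/96,000 of the credit: €4,890 × 54,400/96,000 = €2,771.
Childcare Subsidy: €273,600 is below the €285,600 cutoff, so the full €7,800 applies.
Total: €9,300 + €0 + €2,771 + €7,800 = €19,871.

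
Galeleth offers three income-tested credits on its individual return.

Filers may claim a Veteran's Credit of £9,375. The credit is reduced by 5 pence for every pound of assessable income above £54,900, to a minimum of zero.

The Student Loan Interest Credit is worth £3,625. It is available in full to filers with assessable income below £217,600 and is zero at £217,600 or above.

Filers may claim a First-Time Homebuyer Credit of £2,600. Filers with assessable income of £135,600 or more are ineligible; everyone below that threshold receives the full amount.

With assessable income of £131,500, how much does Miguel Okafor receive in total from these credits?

Veteran's Credit: 5% of the £76,600 excess over £54,900 is £3,830; credit = £9,375 − £3,830 = £5,545.
Student Loan Interest Credit: £131,500 is below the £217,600 cutoff, so the full £3,625 applies.
First-Time Homebuyer Credit: £131,500 is below the £135,600 cutoff, so the full £2,600 applies.
Total: £5,545 + £3,625 + £2,600 = £11,770.

£11,770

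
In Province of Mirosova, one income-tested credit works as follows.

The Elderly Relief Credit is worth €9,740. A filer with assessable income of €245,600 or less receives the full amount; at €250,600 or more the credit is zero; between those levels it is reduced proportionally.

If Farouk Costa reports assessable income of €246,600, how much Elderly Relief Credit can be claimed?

Elderly Relief Credit: €246,600 is €1,000 into a €5,000 phase-out range, leaving 4,000/5,000 of the credit: €9,740 × 4,000/5,000 = €7,792.

€7,792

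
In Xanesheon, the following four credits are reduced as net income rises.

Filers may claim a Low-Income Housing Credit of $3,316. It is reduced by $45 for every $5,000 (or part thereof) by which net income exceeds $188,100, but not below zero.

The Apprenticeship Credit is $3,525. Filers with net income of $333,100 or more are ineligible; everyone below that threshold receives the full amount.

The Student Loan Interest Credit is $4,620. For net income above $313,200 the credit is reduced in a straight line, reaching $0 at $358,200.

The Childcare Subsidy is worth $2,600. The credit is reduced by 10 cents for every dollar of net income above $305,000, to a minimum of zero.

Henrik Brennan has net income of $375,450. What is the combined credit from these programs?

$1,606

Low-Income Housing Credit: income exceeds $188,100 by $187,350, which is 38 full-or-partial $5,000 increments; reduction = 38 × $45 = $1,710, leaving $1,606.
Apprenticeship Credit: $375,450 meets or exceeds the $333,100 cutoff, so the credit is $0.
Student Loan Interest Credit: $375,450 is at or above $358,200, so the credit is $0.
Childcare Subsidy: 10% of the $70,450 excess over $305,000 is $7,045 ≥ base, so the credit is $0.
Total: $1,606 + $0 + $0 + $0 = $1,606.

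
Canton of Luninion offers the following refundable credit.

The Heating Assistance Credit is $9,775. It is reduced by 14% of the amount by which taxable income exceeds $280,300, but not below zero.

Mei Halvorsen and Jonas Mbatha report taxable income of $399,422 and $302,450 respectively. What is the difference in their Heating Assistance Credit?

Mei ($399,422): Heating Assistance Credit: 14% of the $119,122 excess over $280,300 is $16,677.08 ≥ base, so the credit is $0.
Jonas ($302,450): Heating Assistance Credit: 14% of the $22,150 excess over $280,300 is $3,101; credit = $9,775 − $3,101 = $6,674.
Difference: |$0 − $6,674| = $6,674.

$6,674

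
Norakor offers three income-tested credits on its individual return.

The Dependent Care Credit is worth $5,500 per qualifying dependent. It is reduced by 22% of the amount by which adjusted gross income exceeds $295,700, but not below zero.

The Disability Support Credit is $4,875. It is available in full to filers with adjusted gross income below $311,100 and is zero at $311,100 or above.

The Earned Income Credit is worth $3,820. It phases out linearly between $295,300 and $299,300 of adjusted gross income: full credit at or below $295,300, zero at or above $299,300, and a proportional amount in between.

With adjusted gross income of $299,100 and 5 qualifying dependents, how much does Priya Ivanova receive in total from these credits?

Dependent Care Credit: base = 5 × $5,500 = $27,500. 22% of the $3,400 excess over $295,700 is $748; credit = $27,500 − $748 = $26,752.
Disability Support Credit: $299,100 is below the $311,100 cutoff, so the full $4,875 applies.
Earned Income Credit: $299,100 is $3,800 into a $4,000 phase-out range, leaving 200/4,000 of the credit: $3,820 × 200/4,000 = $191.
Total: $26,752 + $4,875 + $191 = $31,818.

$31,818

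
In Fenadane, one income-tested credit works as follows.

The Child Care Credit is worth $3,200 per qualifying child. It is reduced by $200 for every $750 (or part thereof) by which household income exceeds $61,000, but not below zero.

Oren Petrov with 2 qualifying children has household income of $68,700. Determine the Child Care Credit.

$4,200

Child Care Credit: base = 2 × $3,200 = $6,400. income exceeds $61,000 by $7,700, which is 11 full-or-partial $750 increments; reduction = 11 × $200 = $2,200, leaving $4,200.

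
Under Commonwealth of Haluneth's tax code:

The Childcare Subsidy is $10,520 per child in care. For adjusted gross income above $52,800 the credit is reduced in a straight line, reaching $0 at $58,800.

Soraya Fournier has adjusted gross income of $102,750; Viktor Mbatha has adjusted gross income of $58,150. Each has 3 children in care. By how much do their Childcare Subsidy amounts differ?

Soraya ($102,750): Childcare Subsidy: base = 3 × $10,520 = $31,560. $102,750 is at or above $58,800, so the credit is $0.
Viktor ($58,150): Childcare Subsidy: base = 3 × $10,520 = $31,560. $58,150 is $5,350 into a $6,000 phase-out range, leaving 650/6,000 of the credit: $31,560 × 650/6,000 = $3,419.
Difference: |$0 − $3,419| = $3,419.

$3,419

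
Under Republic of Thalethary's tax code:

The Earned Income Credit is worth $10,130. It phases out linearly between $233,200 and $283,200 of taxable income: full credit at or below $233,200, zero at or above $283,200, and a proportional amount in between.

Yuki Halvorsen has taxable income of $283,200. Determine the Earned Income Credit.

$0

Earned Income Credit: $283,200 is at or above $283,200, so the credit is $0.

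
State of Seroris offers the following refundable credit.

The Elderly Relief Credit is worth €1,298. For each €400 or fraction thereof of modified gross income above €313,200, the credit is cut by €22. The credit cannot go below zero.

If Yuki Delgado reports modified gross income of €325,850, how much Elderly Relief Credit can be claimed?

€594

Elderly Relief Credit: income exceeds €313,200 by €12,650, which is 32 full-or-partial €400 increments; reduction = 32 × €22 = €704, leaving €594.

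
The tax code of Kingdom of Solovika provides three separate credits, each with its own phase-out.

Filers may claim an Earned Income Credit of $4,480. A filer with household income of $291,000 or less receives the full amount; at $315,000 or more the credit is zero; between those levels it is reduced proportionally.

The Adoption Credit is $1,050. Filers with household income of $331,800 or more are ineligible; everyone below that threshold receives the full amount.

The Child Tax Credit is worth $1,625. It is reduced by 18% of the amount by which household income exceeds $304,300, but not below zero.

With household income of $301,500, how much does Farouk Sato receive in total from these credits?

$5,195

Earned Income Credit: $301,500 is $10,500 into a $24,000 phase-out range, leaving 13,500/24,000 of the credit: $4,480 × 13,500/24,000 = $2,520.
Adoption Credit: $301,500 is below the $331,800 cutoff, so the full $1,050 applies.
Child Tax Credit: $301,500 is at or below the $304,300 threshold, so the full $1,625 applies.
Total: $2,520 + $1,050 + $1,625 = $5,195.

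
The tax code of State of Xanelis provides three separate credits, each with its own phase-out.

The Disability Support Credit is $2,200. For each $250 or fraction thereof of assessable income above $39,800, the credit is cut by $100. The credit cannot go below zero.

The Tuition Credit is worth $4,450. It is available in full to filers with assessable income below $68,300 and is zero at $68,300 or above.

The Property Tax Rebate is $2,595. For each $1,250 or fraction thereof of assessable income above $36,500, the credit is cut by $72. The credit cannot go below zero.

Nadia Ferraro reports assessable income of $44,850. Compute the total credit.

$6,641

Disability Support Credit: income exceeds $39,800 by $5,050, which is 21 full-or-partial $250 increments; reduction = 21 × $100 = $2,100, leaving $100.
Tuition Credit: $44,850 is below the $68,300 cutoff, so the full $4,450 applies.
Property Tax Rebate: income exceeds $36,500 by $8,350, which is 7 full-or-partial $1,250 increments; reduction = 7 × $72 = $504, leaving $2,091.
Total: $100 + $4,450 + $2,091 = $6,641.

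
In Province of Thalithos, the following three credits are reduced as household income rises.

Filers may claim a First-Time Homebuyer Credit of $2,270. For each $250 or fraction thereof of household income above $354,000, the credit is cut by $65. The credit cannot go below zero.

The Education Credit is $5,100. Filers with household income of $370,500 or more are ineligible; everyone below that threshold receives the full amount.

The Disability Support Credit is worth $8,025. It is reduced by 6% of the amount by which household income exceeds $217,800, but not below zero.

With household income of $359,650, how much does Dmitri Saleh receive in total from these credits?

$5,875

First-Time Homebuyer Credit: income exceeds $354,000 by $5,650, which is 23 full-or-partial $250 increments; reduction = 23 × $65 = $1,495, leaving $775.
Education Credit: $359,650 is below the $370,500 cutoff, so the full $5,100 applies.
Disability Support Credit: 6% of the $141,850 excess over $217,800 is $8,511 ≥ base, so the credit is $0.
Total: $775 + $5,100 + $0 = $5,875.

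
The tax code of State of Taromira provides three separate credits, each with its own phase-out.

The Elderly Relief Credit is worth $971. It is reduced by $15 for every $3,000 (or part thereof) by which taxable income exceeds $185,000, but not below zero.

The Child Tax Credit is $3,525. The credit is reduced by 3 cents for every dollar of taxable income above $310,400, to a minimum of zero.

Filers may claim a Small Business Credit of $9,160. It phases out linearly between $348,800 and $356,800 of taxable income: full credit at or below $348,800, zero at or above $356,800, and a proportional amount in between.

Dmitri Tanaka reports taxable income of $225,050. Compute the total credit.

$13,446

Elderly Relief Credit: income exceeds $185,000 by $40,050, which is 14 full-or-partial $3,000 increments; reduction = 14 × $15 = $210, leaving $761.
Child Tax Credit: $225,050 is at or below the $310,400 threshold, so the full $3,525 applies.
Small Business Credit: $225,050 is at or below the $348,800 threshold, so the full $9,160 applies.
Total: $761 + $3,525 + $9,160 = $13,446.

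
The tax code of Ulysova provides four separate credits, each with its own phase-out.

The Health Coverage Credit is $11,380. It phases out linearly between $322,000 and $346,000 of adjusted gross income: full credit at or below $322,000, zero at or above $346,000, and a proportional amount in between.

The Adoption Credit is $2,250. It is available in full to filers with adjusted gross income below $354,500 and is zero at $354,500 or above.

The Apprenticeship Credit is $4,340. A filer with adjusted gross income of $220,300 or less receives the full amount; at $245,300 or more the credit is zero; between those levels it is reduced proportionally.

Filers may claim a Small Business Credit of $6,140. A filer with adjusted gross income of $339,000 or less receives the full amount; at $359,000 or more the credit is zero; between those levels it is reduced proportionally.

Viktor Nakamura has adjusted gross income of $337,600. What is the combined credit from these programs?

Health Coverage Credit: $337,600 is $15,600 into a $24,000 phase-out range, leaving 8,400/24,000 of the credit: $11,380 × 8,400/24,000 = $3,983.
Adoption Credit: $337,600 is below the $354,500 cutoff, so the full $2,250 applies.
Apprenticeship Credit: $337,600 is at or above $245,300, so the credit is $0.
Small Business Credit: $337,600 is at or below the $339,000 threshold, so the full $6,140 applies.
Total: $3,983 + $2,250 + $0 + $6,140 = $12,373.

$12,373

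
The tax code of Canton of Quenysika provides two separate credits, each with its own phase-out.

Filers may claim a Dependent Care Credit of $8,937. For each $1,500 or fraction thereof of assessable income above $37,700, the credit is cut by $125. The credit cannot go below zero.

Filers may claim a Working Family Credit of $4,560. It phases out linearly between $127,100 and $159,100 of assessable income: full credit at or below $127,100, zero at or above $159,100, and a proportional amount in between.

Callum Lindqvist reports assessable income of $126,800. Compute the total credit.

Dependent Care Credit: income exceeds $37,700 by $89,100, which is 60 full-or-partial $1,500 increments; reduction = 60 × $125 = $7,500, leaving $1,437.
Working Family Credit: $126,800 is at or below the $127,100 threshold, so the full $4,560 applies.
Total: $1,437 + $4,560 = $5,997.

$5,997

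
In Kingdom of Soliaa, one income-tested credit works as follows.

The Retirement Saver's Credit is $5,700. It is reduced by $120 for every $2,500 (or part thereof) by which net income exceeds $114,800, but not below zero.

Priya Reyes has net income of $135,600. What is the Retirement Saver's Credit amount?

$4,620

Retirement Saver's Credit: income exceeds $114,800 by $20,800, which is 9 full-or-partial $2,500 increments; reduction = 9 × $120 = $1,080, leaving $4,620.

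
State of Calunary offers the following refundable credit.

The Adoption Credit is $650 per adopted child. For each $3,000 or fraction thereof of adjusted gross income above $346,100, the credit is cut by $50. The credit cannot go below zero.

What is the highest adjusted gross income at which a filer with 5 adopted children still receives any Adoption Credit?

Full credit = 5 × $650 = $3,250.
After 64 increments the reduction is 64 × $50 = $3,200, leaving $50; one more increment wipes it out. Increment 64 ends at excess 64 × $3,000 = $192,000, so the highest qualifying income is $346,100 + $192,000 = $538,100.

$538,100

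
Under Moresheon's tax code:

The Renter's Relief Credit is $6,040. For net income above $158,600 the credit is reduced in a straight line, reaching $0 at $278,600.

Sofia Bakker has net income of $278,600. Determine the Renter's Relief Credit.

$0

Renter's Relief Credit: $278,600 is at or above $278,600, so the credit is $0.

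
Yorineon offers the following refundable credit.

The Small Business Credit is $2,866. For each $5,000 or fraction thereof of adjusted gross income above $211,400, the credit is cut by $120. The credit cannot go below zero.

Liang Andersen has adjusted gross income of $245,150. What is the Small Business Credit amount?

$2,026

Small Business Credit: income exceeds $211,400 by $33,750, which is 7 full-or-partial $5,000 increments; reduction = 7 × $120 = $840, leaving $2,026.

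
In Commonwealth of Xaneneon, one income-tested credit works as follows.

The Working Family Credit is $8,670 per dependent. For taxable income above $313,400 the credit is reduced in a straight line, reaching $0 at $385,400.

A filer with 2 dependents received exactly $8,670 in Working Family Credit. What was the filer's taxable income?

Full credit = 2 × $8,670 = $17,340.
$8,670 is 8,670/17,340 of the full $17,340, so 8,670/17,340 of the $72,000 range has been used: income = $313,400 + $72,000 × 8,670/17,340 = $349,400.

$349,400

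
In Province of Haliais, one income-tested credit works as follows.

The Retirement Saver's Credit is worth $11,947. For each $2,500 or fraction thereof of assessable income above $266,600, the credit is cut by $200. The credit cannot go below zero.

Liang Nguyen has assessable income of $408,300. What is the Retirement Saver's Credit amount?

Retirement Saver's Credit: income exceeds $266,600 by $141,700, which is 57 full-or-partial $2,500 increments; reduction = 57 × $200 = $11,400, leaving $547.

$547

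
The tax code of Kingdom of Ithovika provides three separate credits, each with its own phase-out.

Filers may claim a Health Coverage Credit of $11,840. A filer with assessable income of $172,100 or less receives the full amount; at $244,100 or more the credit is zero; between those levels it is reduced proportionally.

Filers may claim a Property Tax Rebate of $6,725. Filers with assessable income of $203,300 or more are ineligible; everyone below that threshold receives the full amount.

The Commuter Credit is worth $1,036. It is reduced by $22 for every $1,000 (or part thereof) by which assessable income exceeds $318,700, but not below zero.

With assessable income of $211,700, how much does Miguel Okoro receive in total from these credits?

Health Coverage Credit: $211,700 is $39,600 into a $72,000 phase-out range, leaving 32,400/72,000 of the credit: $11,840 × 32,400/72,000 = $5,328.
Property Tax Rebate: $211,700 meets or exceeds the $203,300 cutoff, so the credit is $0.
Commuter Credit: $211,700 is at or below the $318,700 threshold, so the full $1,036 applies.
Total: $5,328 + $0 + $1,036 = $6,364.

$6,364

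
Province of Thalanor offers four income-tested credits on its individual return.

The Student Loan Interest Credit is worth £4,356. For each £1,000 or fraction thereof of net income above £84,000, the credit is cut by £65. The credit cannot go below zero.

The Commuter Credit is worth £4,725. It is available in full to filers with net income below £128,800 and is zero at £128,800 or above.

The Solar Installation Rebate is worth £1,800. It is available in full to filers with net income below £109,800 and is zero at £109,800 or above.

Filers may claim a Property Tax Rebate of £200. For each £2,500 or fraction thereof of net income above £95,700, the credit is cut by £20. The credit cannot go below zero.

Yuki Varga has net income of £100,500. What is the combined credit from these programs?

£9,936

Student Loan Interest Credit: income exceeds £84,000 by £16,500, which is 17 full-or-partial £1,000 increments; reduction = 17 × £65 = £1,105, leaving £3,251.
Commuter Credit: £100,500 is below the £128,800 cutoff, so the full £4,725 applies.
Solar Installation Rebate: £100,500 is below the £109,800 cutoff, so the full £1,800 applies.
Property Tax Rebate: income exceeds £95,700 by £4,800, which is 2 full-or-partial £2,500 increments; reduction = 2 × £20 = £40, leaving £160.
Total: £3,251 + £4,725 + £1,800 + £160 = £9,936.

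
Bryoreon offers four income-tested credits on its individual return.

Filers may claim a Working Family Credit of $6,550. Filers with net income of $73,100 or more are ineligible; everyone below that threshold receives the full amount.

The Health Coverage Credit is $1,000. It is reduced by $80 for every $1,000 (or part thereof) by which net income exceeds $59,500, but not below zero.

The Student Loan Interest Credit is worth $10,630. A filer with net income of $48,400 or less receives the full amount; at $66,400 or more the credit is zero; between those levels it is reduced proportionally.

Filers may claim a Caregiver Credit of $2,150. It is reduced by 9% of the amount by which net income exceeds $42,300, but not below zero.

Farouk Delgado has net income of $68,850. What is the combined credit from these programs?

Working Family Credit: $68,850 is below the $73,100 cutoff, so the full $6,550 applies.
Health Coverage Credit: income exceeds $59,500 by $9,350, which is 10 full-or-partial $1,000 increments; reduction = 10 × $80 = $800, leaving $200.
Student Loan Interest Credit: $68,850 is at or above $66,400, so the credit is $0.
Caregiver Credit: 9% of the $26,550 excess over $42,300 is $2,389.50 ≥ base, so the credit is $0.
Total: $6,550 + $200 + $0 + $0 = $6,750.

$6,750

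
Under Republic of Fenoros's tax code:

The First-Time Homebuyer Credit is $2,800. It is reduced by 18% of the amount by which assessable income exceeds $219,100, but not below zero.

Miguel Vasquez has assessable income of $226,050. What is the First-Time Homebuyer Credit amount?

$1,549

First-Time Homebuyer Credit: 18% of the $6,950 excess over $219,100 is $1,251; credit = $2,800 − $1,251 = $1,549.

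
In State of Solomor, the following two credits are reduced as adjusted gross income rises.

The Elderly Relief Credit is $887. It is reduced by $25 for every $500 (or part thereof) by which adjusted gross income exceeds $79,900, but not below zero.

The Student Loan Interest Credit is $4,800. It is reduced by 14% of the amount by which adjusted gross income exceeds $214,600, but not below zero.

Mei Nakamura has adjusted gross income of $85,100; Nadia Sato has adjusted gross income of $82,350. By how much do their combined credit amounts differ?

$150

Mei ($85,100): Elderly Relief Credit: income exceeds $79,900 by $5,200, which is 11 full-or-partial $500 increments; reduction = 11 × $25 = $275, leaving $612. Student Loan Interest Credit: $85,100 is at or below the $214,600 threshold, so the full $4,800 applies. total $612 + $4,800 = $5,412
Nadia ($82,350): Elderly Relief Credit: income exceeds $79,900 by $2,450, which is 5 full-or-partial $500 increments; reduction = 5 × $25 = $125, leaving $762. Student Loan Interest Credit: $82,350 is at or below the $214,600 threshold, so the full $4,800 applies. total $762 + $4,800 = $5,562
Difference: |$5,412 − $5,562| = $150.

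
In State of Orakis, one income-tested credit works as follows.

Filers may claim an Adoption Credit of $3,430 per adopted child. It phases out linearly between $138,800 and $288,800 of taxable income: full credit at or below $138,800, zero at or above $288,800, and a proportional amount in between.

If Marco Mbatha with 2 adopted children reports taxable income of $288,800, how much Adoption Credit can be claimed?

Adoption Credit: base = 2 × $3,430 = $6,860. $288,800 is at or above $288,800, so the credit is $0.

$0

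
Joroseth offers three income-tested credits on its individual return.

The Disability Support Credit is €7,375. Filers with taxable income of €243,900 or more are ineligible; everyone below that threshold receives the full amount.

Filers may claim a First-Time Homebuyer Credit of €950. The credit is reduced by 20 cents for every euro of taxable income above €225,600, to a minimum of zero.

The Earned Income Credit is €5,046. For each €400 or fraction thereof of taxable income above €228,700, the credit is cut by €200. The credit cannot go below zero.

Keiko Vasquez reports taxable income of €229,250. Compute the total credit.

Disability Support Credit: €229,250 is below the €243,900 cutoff, so the full €7,375 applies.
First-Time Homebuyer Credit: 20% of the €3,650 excess over €225,600 is €730; credit = €950 − €730 = €220.
Earned Income Credit: income exceeds €228,700 by €550, which is 2 full-or-partial €400 increments; reduction = 2 × €200 = €400, leaving €4,646.
Total: €7,375 + €220 + €4,646 = €12,241.

€12,241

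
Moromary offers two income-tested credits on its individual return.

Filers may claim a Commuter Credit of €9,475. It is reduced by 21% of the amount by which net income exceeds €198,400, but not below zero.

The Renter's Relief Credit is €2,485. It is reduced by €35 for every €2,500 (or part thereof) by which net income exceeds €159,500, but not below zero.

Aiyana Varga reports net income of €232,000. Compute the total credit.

Commuter Credit: 21% of the €33,600 excess over €198,400 is €7,056; credit = €9,475 − €7,056 = €2,419.
Renter's Relief Credit: income exceeds €159,500 by €72,500, which is 29 full-or-partial €2,500 increments; reduction = 29 × €35 = €1,015, leaving €1,470.
Total: €2,419 + €1,470 = €3,889.

€3,889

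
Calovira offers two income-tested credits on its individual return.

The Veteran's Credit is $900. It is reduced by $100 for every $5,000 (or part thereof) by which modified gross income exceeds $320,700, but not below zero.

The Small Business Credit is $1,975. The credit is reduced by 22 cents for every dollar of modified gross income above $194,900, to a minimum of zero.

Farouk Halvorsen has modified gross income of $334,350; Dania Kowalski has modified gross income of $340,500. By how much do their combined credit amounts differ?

Farouk ($334,350): Veteran's Credit: income exceeds $320,700 by $13,650, which is 3 full-or-partial $5,000 increments; reduction = 3 × $100 = $300, leaving $600. Small Business Credit: 22% of the $139,450 excess over $194,900 is $30,679 ≥ base, so the credit is $0. total $600 + $0 = $600
Dania ($340,500): Veteran's Credit: income exceeds $320,700 by $19,800, which is 4 full-or-partial $5,000 increments; reduction = 4 × $100 = $400, leaving $500. Small Business Credit: 22% of the $145,600 excess over $194,900 is $32,032 ≥ base, so the credit is $0. total $500 + $0 = $500
Difference: |$600 − $500| = $100.

$100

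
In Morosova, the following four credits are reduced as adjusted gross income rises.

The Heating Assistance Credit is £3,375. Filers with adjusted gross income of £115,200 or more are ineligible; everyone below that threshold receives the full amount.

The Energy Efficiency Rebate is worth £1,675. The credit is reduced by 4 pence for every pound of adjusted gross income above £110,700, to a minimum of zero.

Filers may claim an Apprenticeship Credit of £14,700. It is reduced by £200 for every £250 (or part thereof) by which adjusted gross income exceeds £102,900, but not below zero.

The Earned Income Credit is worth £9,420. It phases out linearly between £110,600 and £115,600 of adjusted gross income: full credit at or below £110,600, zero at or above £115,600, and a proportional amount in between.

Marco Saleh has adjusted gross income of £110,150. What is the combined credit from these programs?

Heating Assistance Credit: £110,150 is below the £115,200 cutoff, so the full £3,375 applies.
Energy Efficiency Rebate: £110,150 is at or below the £110,700 threshold, so the full £1,675 applies.
Apprenticeship Credit: income exceeds £102,900 by £7,250, which is 29 full-or-partial £250 increments; reduction = 29 × £200 = £5,800, leaving £8,900.
Earned Income Credit: £110,150 is at or below the £110,600 threshold, so the full £9,420 applies.
Total: £3,375 + £1,675 + £8,900 + £9,420 = £23,370.

£23,370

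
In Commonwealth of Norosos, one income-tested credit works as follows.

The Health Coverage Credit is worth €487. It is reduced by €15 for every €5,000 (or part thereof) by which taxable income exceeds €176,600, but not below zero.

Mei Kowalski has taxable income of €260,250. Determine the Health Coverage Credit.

€232

Health Coverage Credit: income exceeds €176,600 by €83,650, which is 17 full-or-partial €5,000 increments; reduction = 17 × €15 = €255, leaving €232.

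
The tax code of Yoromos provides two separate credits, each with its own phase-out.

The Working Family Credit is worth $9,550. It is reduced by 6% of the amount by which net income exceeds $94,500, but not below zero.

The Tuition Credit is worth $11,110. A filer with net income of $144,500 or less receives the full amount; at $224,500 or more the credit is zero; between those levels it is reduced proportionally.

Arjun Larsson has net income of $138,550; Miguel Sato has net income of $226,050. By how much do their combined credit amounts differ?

$16,360

Arjun ($138,550): Working Family Credit: 6% of the $44,050 excess over $94,500 is $2,643; credit = $9,550 − $2,643 = $6,907. Tuition Credit: $138,550 is at or below the $144,500 threshold, so the full $11,110 applies. total $6,907 + $11,110 = $18,017
Miguel ($226,050): Working Family Credit: 6% of the $131,550 excess over $94,500 is $7,893; credit = $9,550 − $7,893 = $1,657. Tuition Credit: $226,050 is at or above $224,500, so the credit is $0. total $1,657 + $0 = $1,657
Difference: |$18,017 − $1,657| = $16,360.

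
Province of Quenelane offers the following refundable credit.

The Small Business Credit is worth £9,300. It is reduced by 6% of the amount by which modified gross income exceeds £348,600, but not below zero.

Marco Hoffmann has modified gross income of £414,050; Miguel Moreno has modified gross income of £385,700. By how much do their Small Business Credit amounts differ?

Marco (£414,050): Small Business Credit: 6% of the £65,450 excess over £348,600 is £3,927; credit = £9,300 − £3,927 = £5,373.
Miguel (£385,700): Small Business Credit: 6% of the £37,100 excess over £348,600 is £2,226; credit = £9,300 − £2,226 = £7,074.
Difference: |£5,373 − £7,074| = £1,701.

£1,701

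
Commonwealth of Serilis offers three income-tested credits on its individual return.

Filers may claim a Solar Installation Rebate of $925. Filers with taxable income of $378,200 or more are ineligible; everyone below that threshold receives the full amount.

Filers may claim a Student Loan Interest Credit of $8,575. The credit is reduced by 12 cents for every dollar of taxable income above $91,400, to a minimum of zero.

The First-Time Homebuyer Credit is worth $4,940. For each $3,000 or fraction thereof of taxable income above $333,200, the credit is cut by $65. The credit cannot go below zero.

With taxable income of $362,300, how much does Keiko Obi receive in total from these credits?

$5,215

Solar Installation Rebate: $362,300 is below the $378,200 cutoff, so the full $925 applies.
Student Loan Interest Credit: 12% of the $270,900 excess over $91,400 is $32,508 ≥ base, so the credit is $0.
First-Time Homebuyer Credit: income exceeds $333,200 by $29,100, which is 10 full-or-partial $3,000 increments; reduction = 10 × $65 = $650, leaving $4,290.
Total: $925 + $0 + $4,290 = $5,215.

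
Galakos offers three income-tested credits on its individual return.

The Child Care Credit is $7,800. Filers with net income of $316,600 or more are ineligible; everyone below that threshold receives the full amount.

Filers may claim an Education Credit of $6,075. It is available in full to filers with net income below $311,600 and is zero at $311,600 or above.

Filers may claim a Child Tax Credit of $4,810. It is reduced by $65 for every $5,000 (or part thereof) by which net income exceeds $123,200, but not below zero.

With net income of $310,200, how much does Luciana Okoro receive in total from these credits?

$16,215

Child Care Credit: $310,200 is below the $316,600 cutoff, so the full $7,800 applies.
Education Credit: $310,200 is below the $311,600 cutoff, so the full $6,075 applies.
Child Tax Credit: income exceeds $123,200 by $187,000, which is 38 full-or-partial $5,000 increments; reduction = 38 × $65 = $2,470, leaving $2,340.
Total: $7,800 + $6,075 + $2,340 = $16,215.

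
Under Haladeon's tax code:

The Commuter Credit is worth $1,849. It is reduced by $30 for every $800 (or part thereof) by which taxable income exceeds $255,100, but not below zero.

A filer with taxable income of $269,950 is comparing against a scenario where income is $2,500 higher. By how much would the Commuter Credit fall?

At $269,950 — income exceeds $255,100 by $14,850, which is 19 full-or-partial $800 increments; reduction = 19 × $30 = $570, leaving $1,279.
At $272,450 — income exceeds $255,100 by $17,350, which is 22 full-or-partial $800 increments; reduction = 22 × $30 = $660, leaving $1,189.
Lost: $1,279 − $1,189 = $90.

$90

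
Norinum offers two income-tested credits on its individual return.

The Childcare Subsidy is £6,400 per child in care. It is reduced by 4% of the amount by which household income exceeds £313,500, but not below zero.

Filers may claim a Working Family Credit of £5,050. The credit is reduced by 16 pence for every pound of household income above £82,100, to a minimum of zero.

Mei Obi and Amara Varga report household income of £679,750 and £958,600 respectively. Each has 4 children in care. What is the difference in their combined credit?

Mei (£679,750): Childcare Subsidy: base = 4 × £6,400 = £25,600. 4% of the £366,250 excess over £313,500 is £14,650; credit = £25,600 − £14,650 = £10,950. Working Family Credit: 16% of the £597,650 excess over £82,100 is £95,624 ≥ base, so the credit is £0. total £10,950 + £0 = £10,950
Amara (£958,600): Childcare Subsidy: base = 4 × £6,400 = £25,600. 4% of the £645,100 excess over £313,500 is £25,804 ≥ base, so the credit is £0. Working Family Credit: 16% of the £876,500 excess over £82,100 is £140,240 ≥ base, so the credit is £0. total £0 + £0 = £0
Difference: |£10,950 − £0| = £10,950.

£10,950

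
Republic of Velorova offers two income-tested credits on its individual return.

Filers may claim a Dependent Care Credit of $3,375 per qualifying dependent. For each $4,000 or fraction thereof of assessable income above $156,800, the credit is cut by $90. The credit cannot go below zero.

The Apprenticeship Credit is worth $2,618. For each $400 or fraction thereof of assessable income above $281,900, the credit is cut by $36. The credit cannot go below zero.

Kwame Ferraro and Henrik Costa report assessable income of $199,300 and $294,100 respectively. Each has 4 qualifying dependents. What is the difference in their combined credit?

$3,276

Kwame ($199,300): Dependent Care Credit: base = 4 × $3,375 = $13,500. income exceeds $156,800 by $42,500, which is 11 full-or-partial $4,000 increments; reduction = 11 × $90 = $990, leaving $12,510. Apprenticeship Credit: $199,300 is at or below the $281,900 threshold, so the full $2,618 applies. total $12,510 + $2,618 = $15,128
Henrik ($294,100): Dependent Care Credit: base = 4 × $3,375 = $13,500. income exceeds $156,800 by $137,300, which is 35 full-or-partial $4,000 increments; reduction = 35 × $90 = $3,150, leaving $10,350. Apprenticeship Credit: income exceeds $281,900 by $12,200, which is 31 full-or-partial $400 increments; reduction = 31 × $36 = $1,116, leaving $1,502. total $10,350 + $1,502 = $11,852
Difference: |$15,128 − $11,852| = $3,276.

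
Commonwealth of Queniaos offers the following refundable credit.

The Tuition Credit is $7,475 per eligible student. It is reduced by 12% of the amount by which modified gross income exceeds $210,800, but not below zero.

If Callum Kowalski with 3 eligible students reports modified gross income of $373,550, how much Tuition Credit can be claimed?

Tuition Credit: base = 3 × $7,475 = $22,425. 12% of the $162,750 excess over $210,800 is $19,530; credit = $22,425 − $19,530 = $2,895.

$2,895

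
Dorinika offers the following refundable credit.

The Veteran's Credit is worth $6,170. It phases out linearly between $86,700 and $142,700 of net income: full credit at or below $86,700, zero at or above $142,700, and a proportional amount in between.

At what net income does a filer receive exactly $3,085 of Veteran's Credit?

$3,085 is 3,085/6,170 of the full $6,170, so 3,085/6,170 of the $56,000 range has been used: income = $86,700 + $56,000 × 3,085/6,170 = $114,700.

$114,700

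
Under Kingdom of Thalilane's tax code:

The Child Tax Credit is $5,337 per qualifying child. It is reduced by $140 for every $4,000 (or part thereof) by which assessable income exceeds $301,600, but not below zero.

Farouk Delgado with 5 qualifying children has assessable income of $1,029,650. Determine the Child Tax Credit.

Child Tax Credit: base = 5 × $5,337 = $26,685. income exceeds $301,600 by $728,050, which is 183 full-or-partial $4,000 increments; reduction = 183 × $140 = $25,620, leaving $1,065.

$1,065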